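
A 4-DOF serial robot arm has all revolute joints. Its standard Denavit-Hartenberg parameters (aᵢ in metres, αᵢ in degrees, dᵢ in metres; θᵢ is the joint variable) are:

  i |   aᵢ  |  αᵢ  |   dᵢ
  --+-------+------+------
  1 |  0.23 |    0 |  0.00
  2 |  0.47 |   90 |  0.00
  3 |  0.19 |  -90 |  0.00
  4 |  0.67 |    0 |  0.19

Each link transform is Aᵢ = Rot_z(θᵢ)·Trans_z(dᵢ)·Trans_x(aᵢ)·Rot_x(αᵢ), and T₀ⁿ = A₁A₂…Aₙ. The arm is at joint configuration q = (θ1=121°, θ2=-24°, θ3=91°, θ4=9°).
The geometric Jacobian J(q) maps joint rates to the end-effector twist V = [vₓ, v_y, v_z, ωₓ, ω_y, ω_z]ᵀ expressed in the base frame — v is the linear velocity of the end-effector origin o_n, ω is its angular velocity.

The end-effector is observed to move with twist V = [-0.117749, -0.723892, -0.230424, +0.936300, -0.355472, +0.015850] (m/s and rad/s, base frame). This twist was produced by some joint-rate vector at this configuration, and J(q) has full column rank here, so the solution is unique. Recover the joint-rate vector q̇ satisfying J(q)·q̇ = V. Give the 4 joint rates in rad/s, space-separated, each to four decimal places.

-0.5250 0.5490 0.8860 0.4670

o_n = [-0.2548, 0.4476, 0.8483]
J₁: ẑ×o_n = [-0.4476, -0.2548, 0.0000], ω = ẑ
J2: z=[0.0000, 0.0000, 1.0000] o=[-0.1185, 0.1971, 0.0000] → [-0.2504, -0.1363, 0.0000, 0.0000, 0.0000, 1.0000]
J3: z=[0.9925, 0.1219, 0.0000] o=[-0.1757, 0.6636, 0.0000] → [0.1034, -0.8420, -0.2048, 0.9925, 0.1219, 0.0000]
J4: z=[0.1219, -0.9924, -0.0175] o=[-0.1753, 0.6604, 0.1900] → [-0.6570, -0.0788, -0.1048, 0.1219, -0.9924, -0.0175]
q̇ = J⁺·V = [-0.5250, 0.5490, 0.8860, 0.4670]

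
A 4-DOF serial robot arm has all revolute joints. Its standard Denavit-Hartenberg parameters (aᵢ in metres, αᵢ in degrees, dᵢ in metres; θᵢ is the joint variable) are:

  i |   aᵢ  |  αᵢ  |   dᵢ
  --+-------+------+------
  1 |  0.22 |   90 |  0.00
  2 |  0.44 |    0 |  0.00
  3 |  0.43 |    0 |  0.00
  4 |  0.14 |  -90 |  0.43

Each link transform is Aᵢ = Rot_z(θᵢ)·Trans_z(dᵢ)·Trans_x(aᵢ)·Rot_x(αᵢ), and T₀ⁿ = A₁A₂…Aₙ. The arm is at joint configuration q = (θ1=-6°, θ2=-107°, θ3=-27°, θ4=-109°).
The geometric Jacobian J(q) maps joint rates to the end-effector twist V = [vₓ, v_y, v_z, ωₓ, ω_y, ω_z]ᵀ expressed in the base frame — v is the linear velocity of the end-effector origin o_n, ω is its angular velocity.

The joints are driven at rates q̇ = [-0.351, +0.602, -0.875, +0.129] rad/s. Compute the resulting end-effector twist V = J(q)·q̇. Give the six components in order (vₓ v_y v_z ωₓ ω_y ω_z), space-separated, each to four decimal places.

0.0456 0.0908 0.0133 0.0151 0.1432 -0.3510

o_n = [-0.3144, -0.3993, -0.6053]
J₁: ẑ×o_n = [0.3993, -0.3144, 0.0000], ω = ẑ
J2: z=[-0.1045, -0.9945, 0.0000] o=[0.2188, -0.0230, 0.0000] → [0.6020, -0.0633, -0.4909, -0.1045, -0.9945, 0.0000]
J3: z=[-0.1045, -0.9945, 0.0000] o=[0.0909, -0.0095, -0.4208] → [0.1836, -0.0193, -0.3623, -0.1045, -0.9945, 0.0000]
J4: z=[-0.1045, -0.9945, 0.0000] o=[-0.2062, 0.0217, -0.7301] → [-0.1241, 0.0130, -0.0636, -0.1045, -0.9945, 0.0000]
V = J·q̇ = [0.0456, 0.0908, 0.0133, 0.0151, 0.1432, -0.3510]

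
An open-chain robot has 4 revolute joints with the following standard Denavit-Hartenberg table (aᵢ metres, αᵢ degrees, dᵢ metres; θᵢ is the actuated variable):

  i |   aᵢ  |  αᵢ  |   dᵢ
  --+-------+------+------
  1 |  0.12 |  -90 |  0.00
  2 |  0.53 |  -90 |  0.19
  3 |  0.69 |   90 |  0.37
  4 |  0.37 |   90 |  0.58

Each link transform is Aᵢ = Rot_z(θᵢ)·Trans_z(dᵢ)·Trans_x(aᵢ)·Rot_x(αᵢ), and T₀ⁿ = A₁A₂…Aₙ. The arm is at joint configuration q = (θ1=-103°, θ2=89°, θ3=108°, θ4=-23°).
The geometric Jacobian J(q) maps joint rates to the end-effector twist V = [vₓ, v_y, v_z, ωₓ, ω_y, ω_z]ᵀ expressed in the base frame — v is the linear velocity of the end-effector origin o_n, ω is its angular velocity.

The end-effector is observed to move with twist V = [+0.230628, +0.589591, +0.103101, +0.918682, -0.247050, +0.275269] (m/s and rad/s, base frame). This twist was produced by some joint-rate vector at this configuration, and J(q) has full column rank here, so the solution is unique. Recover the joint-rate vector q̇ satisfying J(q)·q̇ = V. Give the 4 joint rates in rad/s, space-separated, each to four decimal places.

-0.1800 0.8030 -0.0420 -0.4780

o_n = [-0.9238, 0.3078, -0.7670]
J₁: ẑ×o_n = [-0.3078, -0.9238, 0.0000], ω = ẑ
J2: z=[0.9744, -0.2250, 0.0000] o=[-0.0270, -0.1169, 0.0000] → [0.1725, 0.7473, 0.2121, 0.9744, -0.2250, 0.0000]
J3: z=[0.2249, 0.9742, -0.0175] o=[0.1561, -0.1687, -0.5299] → [-0.2226, 0.0722, 1.1592, 0.2249, 0.9742, -0.0175]
J4: z=[-0.3048, 0.0533, -0.9509] o=[-0.3993, 0.3430, -0.3232] → [-0.0572, 0.3635, 0.0387, -0.3048, 0.0533, -0.9509]
q̇ = J⁺·V = [-0.1800, 0.8030, -0.0420, -0.4780]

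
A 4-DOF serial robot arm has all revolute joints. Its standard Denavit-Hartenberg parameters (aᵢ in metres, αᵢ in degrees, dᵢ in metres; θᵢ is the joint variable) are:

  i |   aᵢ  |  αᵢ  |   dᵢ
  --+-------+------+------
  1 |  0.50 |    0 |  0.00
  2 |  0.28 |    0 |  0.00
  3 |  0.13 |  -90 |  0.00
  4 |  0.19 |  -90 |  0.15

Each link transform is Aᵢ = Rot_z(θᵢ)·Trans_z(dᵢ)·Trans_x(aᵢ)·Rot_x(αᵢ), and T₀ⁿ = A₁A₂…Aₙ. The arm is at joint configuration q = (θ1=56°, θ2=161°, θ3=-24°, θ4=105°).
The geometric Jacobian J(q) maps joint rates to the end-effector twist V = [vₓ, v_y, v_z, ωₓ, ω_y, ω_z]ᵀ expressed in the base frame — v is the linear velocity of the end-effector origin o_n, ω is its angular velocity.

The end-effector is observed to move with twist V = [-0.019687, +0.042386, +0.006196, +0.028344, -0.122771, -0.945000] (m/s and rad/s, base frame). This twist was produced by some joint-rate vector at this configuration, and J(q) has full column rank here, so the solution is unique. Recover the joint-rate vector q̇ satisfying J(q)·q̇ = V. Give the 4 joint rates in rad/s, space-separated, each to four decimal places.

-0.5350 -0.1100 -0.3000 0.1260

o_n = [0.0110, 0.0817, -0.1835]
J₁: ẑ×o_n = [-0.0817, 0.0110, 0.0000], ω = ẑ
J2: z=[0.0000, 0.0000, 1.0000] o=[0.2796, 0.4145, 0.0000] → [0.3328, -0.2686, 0.0000, 0.0000, 0.0000, 1.0000]
J3: z=[0.0000, 0.0000, 1.0000] o=[0.0560, 0.2460, 0.0000] → [0.1643, -0.0450, 0.0000, 0.0000, 0.0000, 1.0000]
J4: z=[0.2250, -0.9744, 0.0000] o=[-0.0707, 0.2168, 0.0000] → [0.1788, 0.0413, 0.0492, 0.2250, -0.9744, 0.0000]
q̇ = J⁺·V = [-0.5350, -0.1100, -0.3000, 0.1260]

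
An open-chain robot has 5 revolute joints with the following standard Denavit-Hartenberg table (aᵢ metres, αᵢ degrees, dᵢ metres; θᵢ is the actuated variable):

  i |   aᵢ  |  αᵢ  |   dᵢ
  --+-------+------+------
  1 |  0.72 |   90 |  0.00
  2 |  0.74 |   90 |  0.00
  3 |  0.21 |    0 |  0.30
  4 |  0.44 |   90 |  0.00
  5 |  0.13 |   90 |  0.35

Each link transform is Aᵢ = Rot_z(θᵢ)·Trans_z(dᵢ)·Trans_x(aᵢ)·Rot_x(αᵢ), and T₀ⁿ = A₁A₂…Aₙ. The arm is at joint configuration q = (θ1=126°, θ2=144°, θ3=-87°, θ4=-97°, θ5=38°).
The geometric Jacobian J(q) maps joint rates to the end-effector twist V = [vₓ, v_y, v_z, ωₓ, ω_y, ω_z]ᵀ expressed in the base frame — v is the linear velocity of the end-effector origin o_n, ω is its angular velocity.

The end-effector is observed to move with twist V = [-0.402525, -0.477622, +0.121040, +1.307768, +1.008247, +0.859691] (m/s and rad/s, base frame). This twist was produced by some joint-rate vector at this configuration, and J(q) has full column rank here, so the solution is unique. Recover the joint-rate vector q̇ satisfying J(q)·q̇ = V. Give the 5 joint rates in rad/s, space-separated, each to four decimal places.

0.6800 0.6840 0.0930 0.0800 0.9690

o_n = [-0.2997, 0.7141, 0.4452]
J₁: ẑ×o_n = [-0.7141, -0.2997, 0.0000], ω = ẑ
J2: z=[0.8090, 0.5878, 0.0000] o=[-0.4232, 0.5825, 0.0000] → [0.2617, -0.3601, 0.0338, 0.8090, 0.5878, 0.0000]
J3: z=[-0.3455, 0.4755, 0.8090] o=[-0.0713, 0.0982, 0.4350] → [-0.4934, -0.1812, -0.1042, -0.3455, 0.4755, 0.8090]
J4: z=[-0.3455, 0.4755, 0.8090] o=[-0.3394, 0.1104, 0.6841] → [-0.6020, -0.0504, -0.2275, -0.3455, 0.4755, 0.8090]
J5: z=[0.8402, 0.5407, 0.0410] o=[-0.5233, 0.4157, 0.4261] → [-0.0019, -0.0068, 0.1298, 0.8402, 0.5407, 0.0410]
q̇ = J⁺·V = [0.6800, 0.6840, 0.0930, 0.0800, 0.9690]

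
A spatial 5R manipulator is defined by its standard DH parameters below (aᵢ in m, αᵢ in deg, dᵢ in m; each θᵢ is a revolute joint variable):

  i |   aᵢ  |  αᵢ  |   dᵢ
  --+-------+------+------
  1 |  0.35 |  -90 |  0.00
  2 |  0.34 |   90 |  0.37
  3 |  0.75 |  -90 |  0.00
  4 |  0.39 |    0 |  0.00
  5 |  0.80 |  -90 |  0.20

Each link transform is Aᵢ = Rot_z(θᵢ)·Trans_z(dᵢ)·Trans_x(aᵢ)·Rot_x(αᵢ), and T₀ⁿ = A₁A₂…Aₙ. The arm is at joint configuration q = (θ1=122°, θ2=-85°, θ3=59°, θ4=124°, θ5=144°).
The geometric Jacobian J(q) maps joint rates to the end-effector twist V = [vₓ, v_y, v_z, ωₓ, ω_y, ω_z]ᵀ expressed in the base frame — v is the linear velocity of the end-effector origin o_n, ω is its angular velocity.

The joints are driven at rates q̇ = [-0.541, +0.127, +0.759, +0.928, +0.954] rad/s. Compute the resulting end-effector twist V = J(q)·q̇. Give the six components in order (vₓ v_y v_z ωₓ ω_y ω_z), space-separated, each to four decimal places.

o_n = [-0.7214, -0.5534, 0.4680]
J₁: ẑ×o_n = [0.5534, -0.7214, 0.0000], ω = ẑ
J2: z=[-0.8480, -0.5299, 0.0000] o=[-0.1855, 0.2968, 0.0000] → [-0.2480, 0.3969, 0.4371, -0.8480, -0.5299, 0.0000]
J3: z=[0.5279, -0.8448, 0.0872] o=[-0.5150, 0.1259, 0.3387] → [-0.0500, -0.0863, -0.5330, 0.5279, -0.8448, 0.0872]
J4: z=[-0.3972, -0.3363, -0.8539] o=[-1.0780, -0.1862, 0.7235] → [-0.2276, -0.4060, 0.2658, -0.3972, -0.3363, -0.8539]
J5: z=[-0.3972, -0.3363, -0.8539] o=[-1.0849, 0.1777, 0.5834] → [-0.5855, -0.3563, 0.4126, -0.3972, -0.3363, -0.8539]
V = J·q̇ = [-1.1386, -0.3415, 0.2913, -0.4545, -1.3414, -2.0819]

-1.1386 -0.3415 0.2913 -0.4545 -1.3414 -2.0819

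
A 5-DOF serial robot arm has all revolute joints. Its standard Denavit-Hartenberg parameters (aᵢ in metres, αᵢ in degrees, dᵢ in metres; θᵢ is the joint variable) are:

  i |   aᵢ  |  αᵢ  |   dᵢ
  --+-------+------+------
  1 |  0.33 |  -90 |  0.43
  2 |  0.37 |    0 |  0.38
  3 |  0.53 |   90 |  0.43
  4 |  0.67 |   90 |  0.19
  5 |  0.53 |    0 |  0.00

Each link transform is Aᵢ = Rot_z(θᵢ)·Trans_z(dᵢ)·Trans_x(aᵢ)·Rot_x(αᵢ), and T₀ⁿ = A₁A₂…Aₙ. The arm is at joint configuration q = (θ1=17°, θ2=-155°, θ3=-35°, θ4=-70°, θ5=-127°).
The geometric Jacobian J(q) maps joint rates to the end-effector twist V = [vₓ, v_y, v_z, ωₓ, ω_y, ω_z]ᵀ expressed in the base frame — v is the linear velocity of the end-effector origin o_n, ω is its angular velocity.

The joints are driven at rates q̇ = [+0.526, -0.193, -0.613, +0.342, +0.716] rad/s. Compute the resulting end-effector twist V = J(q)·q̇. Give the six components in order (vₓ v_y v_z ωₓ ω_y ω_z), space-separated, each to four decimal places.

o_n = [-0.7964, 0.2586, 0.7032]
J₁: ẑ×o_n = [-0.2586, -0.7964, 0.0000], ω = ẑ
J2: z=[-0.2924, 0.9563, 0.0000] o=[0.3156, 0.0965, 0.4300] → [0.2613, 0.0799, 1.0160, -0.2924, 0.9563, 0.0000]
J3: z=[-0.2924, 0.9563, 0.0000] o=[-0.1162, 0.3618, 0.5864] → [0.1117, 0.0342, 0.6807, -0.2924, 0.9563, 0.0000]
J4: z=[0.1661, 0.0508, -0.9848] o=[-0.7411, 0.6204, 0.4943] → [-0.3458, 0.0198, -0.0573, 0.1661, 0.0508, -0.9848]
J5: z=[0.9850, -0.0565, 0.1632] o=[-0.7412, -0.0380, 0.2674] → [-0.0730, -0.4382, 0.2890, 0.9850, -0.0565, 0.1632]
V = J·q̇ = [-0.4255, -0.7623, -0.4260, 0.9977, -0.7939, 0.3060]

-0.4255 -0.7623 -0.4260 0.9977 -0.7939 0.3060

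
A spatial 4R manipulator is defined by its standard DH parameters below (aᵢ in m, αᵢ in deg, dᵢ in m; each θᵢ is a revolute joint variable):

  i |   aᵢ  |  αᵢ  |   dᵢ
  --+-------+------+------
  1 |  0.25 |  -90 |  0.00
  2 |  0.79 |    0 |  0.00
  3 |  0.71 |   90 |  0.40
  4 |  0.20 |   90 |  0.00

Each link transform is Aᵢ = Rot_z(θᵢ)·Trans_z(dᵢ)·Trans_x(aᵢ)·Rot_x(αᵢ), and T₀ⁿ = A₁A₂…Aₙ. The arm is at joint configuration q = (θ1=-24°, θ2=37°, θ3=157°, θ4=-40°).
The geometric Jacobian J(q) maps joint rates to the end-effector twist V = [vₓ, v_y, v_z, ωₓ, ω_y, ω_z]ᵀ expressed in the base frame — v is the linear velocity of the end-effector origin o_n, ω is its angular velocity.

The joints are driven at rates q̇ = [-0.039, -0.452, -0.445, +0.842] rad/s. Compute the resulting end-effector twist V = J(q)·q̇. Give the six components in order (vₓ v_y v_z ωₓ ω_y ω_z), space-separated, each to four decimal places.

-0.0093 0.1435 -0.4399 -0.5509 -0.7366 -0.8560

o_n = [0.1500, 0.2303, -0.2666]
J₁: ẑ×o_n = [-0.2303, 0.1500, 0.0000], ω = ẑ
J2: z=[0.4067, 0.9135, 0.0000] o=[0.2284, -0.1017, 0.0000] → [-0.2436, 0.1084, 0.2066, 0.4067, 0.9135, 0.0000]
J3: z=[0.4067, 0.9135, 0.0000] o=[0.8048, -0.3583, -0.4754] → [0.1908, -0.0849, 0.8376, 0.4067, 0.9135, 0.0000]
J4: z=[-0.2210, 0.0984, -0.9703] o=[0.3381, 0.2873, -0.3037] → [-0.0516, 0.1907, 0.0311, -0.2210, 0.0984, -0.9703]
V = J·q̇ = [-0.0093, 0.1435, -0.4399, -0.5509, -0.7366, -0.8560]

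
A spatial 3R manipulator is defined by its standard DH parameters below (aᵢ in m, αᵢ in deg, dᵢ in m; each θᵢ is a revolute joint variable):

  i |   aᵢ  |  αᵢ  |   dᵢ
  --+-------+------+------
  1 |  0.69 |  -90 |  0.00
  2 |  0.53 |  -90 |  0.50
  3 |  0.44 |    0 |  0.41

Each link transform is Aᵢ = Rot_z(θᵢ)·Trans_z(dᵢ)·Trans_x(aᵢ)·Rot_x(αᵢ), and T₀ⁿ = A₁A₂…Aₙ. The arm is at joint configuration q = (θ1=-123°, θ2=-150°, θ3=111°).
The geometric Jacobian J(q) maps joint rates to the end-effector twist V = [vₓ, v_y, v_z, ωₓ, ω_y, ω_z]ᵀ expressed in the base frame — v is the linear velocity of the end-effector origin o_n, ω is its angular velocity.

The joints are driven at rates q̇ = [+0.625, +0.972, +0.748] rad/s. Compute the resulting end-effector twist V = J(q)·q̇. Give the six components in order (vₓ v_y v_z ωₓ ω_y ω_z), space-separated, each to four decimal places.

-0.0020 -0.8767 -0.0395 0.6115 -0.8431 1.2728

o_n = [-0.2370, -0.5288, 0.5412]
J₁: ẑ×o_n = [0.5288, -0.2370, 0.0000], ω = ẑ
J2: z=[0.8387, -0.5446, 0.0000] o=[-0.3758, -0.5787, 0.0000] → [-0.2948, -0.4539, 0.1174, 0.8387, -0.5446, 0.0000]
J3: z=[-0.2723, -0.4193, 0.8660] o=[0.2935, -0.4661, 0.2650] → [-0.0615, -0.3842, -0.2054, -0.2723, -0.4193, 0.8660]
V = J·q̇ = [-0.0020, -0.8767, -0.0395, 0.6115, -0.8431, 1.2728]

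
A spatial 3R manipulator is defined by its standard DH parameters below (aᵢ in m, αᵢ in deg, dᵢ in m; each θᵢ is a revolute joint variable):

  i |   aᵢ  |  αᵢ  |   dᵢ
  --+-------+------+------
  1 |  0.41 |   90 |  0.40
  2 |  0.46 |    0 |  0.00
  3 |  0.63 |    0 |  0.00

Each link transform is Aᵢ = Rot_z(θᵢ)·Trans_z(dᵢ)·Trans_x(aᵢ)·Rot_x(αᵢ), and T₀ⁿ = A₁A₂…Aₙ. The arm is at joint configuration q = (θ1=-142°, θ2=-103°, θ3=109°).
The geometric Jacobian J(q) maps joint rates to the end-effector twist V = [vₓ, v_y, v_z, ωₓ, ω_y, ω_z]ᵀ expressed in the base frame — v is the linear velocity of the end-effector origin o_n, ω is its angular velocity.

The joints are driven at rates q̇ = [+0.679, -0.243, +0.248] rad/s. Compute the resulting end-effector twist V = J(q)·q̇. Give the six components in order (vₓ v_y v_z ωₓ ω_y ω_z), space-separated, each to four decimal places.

o_n = [-0.7353, -0.5745, 0.0176]
J₁: ẑ×o_n = [0.5745, -0.7353, 0.0000], ω = ẑ
J2: z=[-0.6157, 0.7880, 0.0000] o=[-0.3231, -0.2524, 0.4000] → [-0.3013, -0.2354, 0.5231, -0.6157, 0.7880, 0.0000]
J3: z=[-0.6157, 0.7880, 0.0000] o=[-0.2415, -0.1887, -0.0482] → [0.0519, 0.0405, 0.6265, -0.6157, 0.7880, 0.0000]
V = J·q̇ = [0.4761, -0.4320, 0.0283, -0.0031, 0.0039, 0.6790]

0.4761 -0.4320 0.0283 -0.0031 0.0039 0.6790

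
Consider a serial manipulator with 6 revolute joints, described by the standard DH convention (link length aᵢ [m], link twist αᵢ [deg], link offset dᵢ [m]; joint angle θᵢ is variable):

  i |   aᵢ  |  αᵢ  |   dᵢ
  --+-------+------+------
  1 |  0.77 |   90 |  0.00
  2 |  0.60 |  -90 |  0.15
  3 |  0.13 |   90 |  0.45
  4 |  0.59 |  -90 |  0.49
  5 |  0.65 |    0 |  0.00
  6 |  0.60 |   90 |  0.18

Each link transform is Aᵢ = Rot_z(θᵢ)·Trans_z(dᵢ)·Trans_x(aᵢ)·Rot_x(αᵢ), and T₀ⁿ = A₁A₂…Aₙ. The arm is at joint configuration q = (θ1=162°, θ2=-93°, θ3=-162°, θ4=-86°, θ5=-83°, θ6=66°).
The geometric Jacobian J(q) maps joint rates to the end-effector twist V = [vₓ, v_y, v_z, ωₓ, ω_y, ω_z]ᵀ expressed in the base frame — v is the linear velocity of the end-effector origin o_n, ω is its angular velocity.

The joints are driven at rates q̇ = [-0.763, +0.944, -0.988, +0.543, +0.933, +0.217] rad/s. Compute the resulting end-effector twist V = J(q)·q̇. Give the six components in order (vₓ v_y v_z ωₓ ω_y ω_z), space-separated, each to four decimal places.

o_n = [-0.3040, -0.9253, 0.2223]
J₁: ẑ×o_n = [0.9253, -0.3040, 0.0000], ω = ẑ
J2: z=[0.3090, 0.9511, 0.0000] o=[-0.7323, 0.2379, 0.0000] → [0.2114, -0.0687, -0.7668, 0.3090, 0.9511, 0.0000]
J3: z=[-0.9498, 0.3086, -0.0523] o=[-0.6561, 0.3709, -0.5992] → [0.1857, 0.7618, 1.1224, -0.9498, 0.3086, -0.0523]
J4: z=[-0.3093, -0.8995, 0.3086] o=[-1.0772, 0.5500, -0.4993] → [-0.1938, 0.4618, 1.1518, -0.3093, -0.8995, 0.3086]
J5: z=[-0.0182, 0.3300, 0.9438] o=[-0.6678, -0.0597, -0.2782] → [0.9822, 0.3525, -0.1043, -0.0182, 0.3300, 0.9438]
J6: z=[-0.0182, 0.3300, 0.9438] o=[-0.7920, -0.6627, -0.0697] → [0.3442, 0.4659, -0.1563, -0.0182, 0.3300, 0.9438]
V = J·q̇ = [0.1960, 0.0952, -1.3387, 1.0412, 0.4840, 0.5416]

0.1960 0.0952 -1.3387 1.0412 0.4840 0.5416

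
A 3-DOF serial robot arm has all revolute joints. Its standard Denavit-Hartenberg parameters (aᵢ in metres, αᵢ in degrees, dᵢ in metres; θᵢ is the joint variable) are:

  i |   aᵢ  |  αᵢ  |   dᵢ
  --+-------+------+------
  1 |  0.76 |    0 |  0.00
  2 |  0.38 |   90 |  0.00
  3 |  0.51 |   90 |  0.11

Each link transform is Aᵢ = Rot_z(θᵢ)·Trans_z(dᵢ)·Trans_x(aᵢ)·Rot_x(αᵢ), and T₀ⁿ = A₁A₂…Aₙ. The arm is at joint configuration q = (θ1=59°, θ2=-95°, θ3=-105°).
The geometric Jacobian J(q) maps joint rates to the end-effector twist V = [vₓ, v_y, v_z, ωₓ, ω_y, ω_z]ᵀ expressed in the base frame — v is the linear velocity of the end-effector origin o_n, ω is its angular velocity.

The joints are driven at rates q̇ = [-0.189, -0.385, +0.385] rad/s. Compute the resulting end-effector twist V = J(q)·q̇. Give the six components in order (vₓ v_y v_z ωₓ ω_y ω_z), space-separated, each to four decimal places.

0.1418 -0.2635 -0.0508 -0.2263 -0.3115 -0.5740

o_n = [0.5274, 0.4167, -0.4926]
J₁: ẑ×o_n = [-0.4167, 0.5274, 0.0000], ω = ẑ
J2: z=[0.0000, 0.0000, 1.0000] o=[0.3914, 0.6514, 0.0000] → [0.2348, 0.1360, -0.0000, 0.0000, 0.0000, 1.0000]
J3: z=[-0.5878, -0.8090, 0.0000] o=[0.6989, 0.4281, 0.0000] → [0.3985, -0.2896, -0.1320, -0.5878, -0.8090, 0.0000]
V = J·q̇ = [0.1418, -0.2635, -0.0508, -0.2263, -0.3115, -0.5740]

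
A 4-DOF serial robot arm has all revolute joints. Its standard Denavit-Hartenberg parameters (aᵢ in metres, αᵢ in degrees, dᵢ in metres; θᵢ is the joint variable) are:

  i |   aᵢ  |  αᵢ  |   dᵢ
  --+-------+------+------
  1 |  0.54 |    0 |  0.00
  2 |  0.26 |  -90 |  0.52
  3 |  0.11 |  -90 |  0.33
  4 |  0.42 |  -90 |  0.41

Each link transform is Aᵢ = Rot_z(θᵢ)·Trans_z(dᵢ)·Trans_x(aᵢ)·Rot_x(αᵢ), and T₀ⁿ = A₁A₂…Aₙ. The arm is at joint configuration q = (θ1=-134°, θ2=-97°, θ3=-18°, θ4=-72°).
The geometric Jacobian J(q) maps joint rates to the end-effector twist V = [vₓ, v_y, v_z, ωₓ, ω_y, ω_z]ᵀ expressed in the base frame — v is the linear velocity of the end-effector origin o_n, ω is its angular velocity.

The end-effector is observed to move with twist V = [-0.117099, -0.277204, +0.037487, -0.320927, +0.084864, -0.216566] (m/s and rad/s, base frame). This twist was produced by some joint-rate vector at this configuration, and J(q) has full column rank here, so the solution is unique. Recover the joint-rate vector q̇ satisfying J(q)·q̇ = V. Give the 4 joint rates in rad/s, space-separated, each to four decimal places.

-0.0640 0.6720 0.1960 0.8670

o_n = [-1.3289, -0.3697, 0.2042]
J₁: ẑ×o_n = [0.3697, -1.3289, 0.0000], ω = ẑ
J2: z=[0.0000, 0.0000, 1.0000] o=[-0.3751, -0.3884, 0.0000] → [-0.0187, -0.9538, 0.0000, 0.0000, 0.0000, 1.0000]
J3: z=[-0.7771, -0.6293, 0.0000] o=[-0.5387, -0.1864, 0.5200] → [0.1988, -0.2454, -0.3547, -0.7771, -0.6293, 0.0000]
J4: z=[-0.1945, 0.2402, -0.9511] o=[-0.8610, -0.3128, 0.5540] → [-0.1382, 0.3769, 0.1234, -0.1945, 0.2402, -0.9511]
q̇ = J⁺·V = [-0.0640, 0.6720, 0.1960, 0.8670]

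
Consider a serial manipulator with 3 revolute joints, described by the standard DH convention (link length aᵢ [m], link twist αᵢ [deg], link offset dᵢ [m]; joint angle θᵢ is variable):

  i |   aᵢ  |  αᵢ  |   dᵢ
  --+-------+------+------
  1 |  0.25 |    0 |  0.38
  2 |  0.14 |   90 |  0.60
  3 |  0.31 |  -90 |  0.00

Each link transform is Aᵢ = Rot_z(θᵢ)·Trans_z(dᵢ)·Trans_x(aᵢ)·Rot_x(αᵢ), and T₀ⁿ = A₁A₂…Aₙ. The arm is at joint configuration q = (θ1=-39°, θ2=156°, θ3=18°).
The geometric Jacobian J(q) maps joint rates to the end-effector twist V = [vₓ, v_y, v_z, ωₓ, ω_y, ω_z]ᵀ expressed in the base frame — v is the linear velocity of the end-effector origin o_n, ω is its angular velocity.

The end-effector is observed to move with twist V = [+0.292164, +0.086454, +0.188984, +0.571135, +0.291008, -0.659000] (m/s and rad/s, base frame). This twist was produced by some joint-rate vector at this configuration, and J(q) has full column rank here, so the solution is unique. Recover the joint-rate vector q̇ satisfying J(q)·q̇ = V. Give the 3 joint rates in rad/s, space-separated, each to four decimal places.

0.0570 -0.7160 0.6410

o_n = [-0.0031, 0.2301, 1.0758]
J₁: ẑ×o_n = [-0.2301, -0.0031, 0.0000], ω = ẑ
J2: z=[0.0000, 0.0000, 1.0000] o=[0.1943, -0.1573, 0.3800] → [-0.3874, -0.1974, 0.0000, 0.0000, 0.0000, 1.0000]
J3: z=[0.8910, 0.4540, 0.0000] o=[0.1307, -0.0326, 0.9800] → [0.0435, -0.0854, 0.2948, 0.8910, 0.4540, 0.0000]
q̇ = J⁺·V = [0.0570, -0.7160, 0.6410]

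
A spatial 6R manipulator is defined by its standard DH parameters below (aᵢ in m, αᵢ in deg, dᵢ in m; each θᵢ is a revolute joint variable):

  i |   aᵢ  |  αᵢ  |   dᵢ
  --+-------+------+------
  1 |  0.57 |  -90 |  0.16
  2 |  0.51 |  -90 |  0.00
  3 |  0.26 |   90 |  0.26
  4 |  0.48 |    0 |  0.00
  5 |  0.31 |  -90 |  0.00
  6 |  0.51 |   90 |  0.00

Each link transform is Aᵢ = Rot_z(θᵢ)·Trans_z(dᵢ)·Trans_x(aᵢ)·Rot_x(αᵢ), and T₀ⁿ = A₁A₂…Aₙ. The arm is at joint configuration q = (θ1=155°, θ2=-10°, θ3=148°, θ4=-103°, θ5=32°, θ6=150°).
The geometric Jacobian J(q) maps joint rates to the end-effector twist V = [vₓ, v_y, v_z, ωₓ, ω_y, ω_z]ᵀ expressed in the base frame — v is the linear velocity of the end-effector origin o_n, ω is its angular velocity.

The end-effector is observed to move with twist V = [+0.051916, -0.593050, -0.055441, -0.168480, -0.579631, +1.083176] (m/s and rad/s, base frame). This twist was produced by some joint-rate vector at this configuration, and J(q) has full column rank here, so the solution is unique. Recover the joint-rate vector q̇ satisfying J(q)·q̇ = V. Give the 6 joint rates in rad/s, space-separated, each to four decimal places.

0.7210 0.2520 -0.3180 0.1950 -0.5020 -0.1680

o_n = [-0.8224, 0.2087, 0.2910]
J₁: ẑ×o_n = [-0.2087, -0.8224, 0.0000], ω = ẑ
J2: z=[-0.4226, -0.9063, 0.0000] o=[-0.5166, 0.2409, 0.1600] → [-0.1187, 0.0553, -0.2636, -0.4226, -0.9063, 0.0000]
J3: z=[-0.1574, 0.0734, -0.9848] o=[-0.9718, 0.4532, 0.2486] → [-0.2376, -0.1404, 0.0275, -0.1574, 0.0734, -0.9848]
J4: z=[-0.1146, 0.9891, 0.0920] o=[-0.7577, 0.5053, -0.0458] → [0.3604, 0.0326, 0.0980, -0.1146, 0.9891, 0.0920]
J5: z=[-0.1146, 0.9891, 0.0920] o=[-0.7900, 0.4573, 0.4307] → [-0.1154, -0.0190, 0.0606, -0.1146, 0.9891, 0.0920]
J6: z=[0.8762, 0.1443, -0.4599] o=[-0.6449, 0.4486, 0.7045] → [-0.1700, 0.4440, -0.1846, 0.8762, 0.1443, -0.4599]
q̇ = J⁺·V = [0.7210, 0.2520, -0.3180, 0.1950, -0.5020, -0.1680]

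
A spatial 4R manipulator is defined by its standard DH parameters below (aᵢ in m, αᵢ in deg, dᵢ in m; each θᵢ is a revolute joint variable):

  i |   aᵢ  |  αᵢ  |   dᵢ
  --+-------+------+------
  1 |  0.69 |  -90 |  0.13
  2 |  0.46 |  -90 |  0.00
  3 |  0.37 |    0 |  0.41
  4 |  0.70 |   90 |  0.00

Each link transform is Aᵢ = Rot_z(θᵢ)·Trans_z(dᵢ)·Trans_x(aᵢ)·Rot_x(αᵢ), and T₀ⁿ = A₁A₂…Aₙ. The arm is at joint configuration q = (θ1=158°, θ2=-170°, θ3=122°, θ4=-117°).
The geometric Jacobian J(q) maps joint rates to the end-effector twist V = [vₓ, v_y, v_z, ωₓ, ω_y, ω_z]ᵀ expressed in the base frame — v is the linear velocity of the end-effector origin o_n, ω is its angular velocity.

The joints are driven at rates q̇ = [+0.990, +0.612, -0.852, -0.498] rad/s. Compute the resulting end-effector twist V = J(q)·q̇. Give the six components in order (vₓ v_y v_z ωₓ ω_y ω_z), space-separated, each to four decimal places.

o_n = [0.3124, 0.2780, 0.7007]
J₁: ẑ×o_n = [-0.2780, 0.3124, 0.0000], ω = ẑ
J2: z=[-0.3746, -0.9272, 0.0000] o=[-0.6398, 0.2585, 0.1300] → [-0.5291, 0.2138, 0.8755, -0.3746, -0.9272, 0.0000]
J3: z=[-0.1610, 0.0650, 0.9848] o=[-0.2197, 0.0888, 0.2099] → [-0.1544, 0.6030, -0.0651, -0.1610, 0.0650, 0.9848]
J4: z=[-0.1610, 0.0650, 0.9848] o=[-0.3472, 0.4787, 0.5796] → [0.2055, 0.6691, -0.0106, -0.1610, 0.0650, 0.9848]
V = J·q̇ = [-0.5698, -0.4069, 0.5965, -0.0119, -0.6553, -0.3395]

-0.5698 -0.4069 0.5965 -0.0119 -0.6553 -0.3395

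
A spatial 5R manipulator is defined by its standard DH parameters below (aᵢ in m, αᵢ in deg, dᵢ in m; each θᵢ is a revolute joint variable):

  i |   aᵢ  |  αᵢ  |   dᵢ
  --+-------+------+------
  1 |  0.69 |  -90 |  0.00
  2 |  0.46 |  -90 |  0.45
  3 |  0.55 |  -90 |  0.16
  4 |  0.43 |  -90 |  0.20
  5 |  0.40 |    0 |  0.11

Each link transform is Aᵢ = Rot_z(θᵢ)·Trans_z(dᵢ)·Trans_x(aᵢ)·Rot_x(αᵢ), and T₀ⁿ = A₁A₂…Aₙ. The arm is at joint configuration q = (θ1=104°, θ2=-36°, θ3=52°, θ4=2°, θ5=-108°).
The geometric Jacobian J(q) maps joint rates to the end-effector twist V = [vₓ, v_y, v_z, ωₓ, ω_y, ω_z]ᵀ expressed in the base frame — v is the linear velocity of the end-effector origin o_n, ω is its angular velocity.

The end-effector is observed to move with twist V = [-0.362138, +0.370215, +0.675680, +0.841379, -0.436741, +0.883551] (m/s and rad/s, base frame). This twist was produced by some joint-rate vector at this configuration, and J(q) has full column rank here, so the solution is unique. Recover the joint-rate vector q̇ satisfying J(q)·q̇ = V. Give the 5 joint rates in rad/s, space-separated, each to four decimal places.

0.2790 -0.6050 -0.5610 0.1850 0.2970

o_n = [0.2861, 1.2460, 0.2781]
J₁: ẑ×o_n = [-1.2460, 0.2861, 0.0000], ω = ẑ
J2: z=[-0.9703, -0.2419, 0.0000] o=[-0.1669, 0.6695, 0.0000] → [-0.0673, 0.2699, -0.4498, -0.9703, -0.2419, 0.0000]
J3: z=[-0.1422, 0.5703, -0.8090] o=[-0.6936, 0.9217, 0.2704] → [0.2668, -0.7915, -0.6048, -0.1422, 0.5703, -0.8090]
J4: z=[0.7516, -0.4696, -0.4632] o=[-0.3621, 1.3836, 0.3400] → [-0.0347, -0.2537, 0.2010, 0.7516, -0.4696, -0.4632]
J5: z=[0.1196, -0.5935, 0.7959] o=[0.0672, 1.5708, 0.4150] → [0.3397, 0.1906, 0.0911, 0.1196, -0.5935, 0.7959]
q̇ = J⁺·V = [0.2790, -0.6050, -0.5610, 0.1850, 0.2970]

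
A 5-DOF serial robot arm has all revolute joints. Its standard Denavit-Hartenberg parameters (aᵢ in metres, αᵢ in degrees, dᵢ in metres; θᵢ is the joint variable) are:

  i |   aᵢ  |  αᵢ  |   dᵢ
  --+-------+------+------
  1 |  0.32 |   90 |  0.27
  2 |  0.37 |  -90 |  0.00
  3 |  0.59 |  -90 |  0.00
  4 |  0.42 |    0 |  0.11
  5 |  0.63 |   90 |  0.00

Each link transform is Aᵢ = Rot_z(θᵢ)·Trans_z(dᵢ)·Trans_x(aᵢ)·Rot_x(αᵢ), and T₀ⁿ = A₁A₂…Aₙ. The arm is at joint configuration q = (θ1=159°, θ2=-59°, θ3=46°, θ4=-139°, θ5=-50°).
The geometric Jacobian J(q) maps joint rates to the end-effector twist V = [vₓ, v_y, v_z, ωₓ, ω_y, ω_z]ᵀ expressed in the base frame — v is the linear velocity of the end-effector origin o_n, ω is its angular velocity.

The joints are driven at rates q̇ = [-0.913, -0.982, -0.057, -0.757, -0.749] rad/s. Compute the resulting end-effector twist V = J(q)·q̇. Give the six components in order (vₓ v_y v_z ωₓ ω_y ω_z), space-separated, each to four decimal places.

1.2416 0.0358 -0.7353 -0.4523 0.2423 -1.8709

o_n = [-0.4010, 0.3411, 0.3198]
J₁: ẑ×o_n = [-0.3411, -0.4010, 0.0000], ω = ẑ
J2: z=[0.3584, 0.9336, 0.0000] o=[-0.2987, 0.1147, 0.2700] → [0.0465, -0.0178, 0.1766, 0.3584, 0.9336, 0.0000]
J3: z=[-0.8002, 0.3072, 0.5150] o=[-0.4767, 0.1830, -0.0472] → [0.0312, 0.3326, -0.1498, -0.8002, 0.3072, 0.5150]
J4: z=[0.0969, -0.7813, 0.6166] o=[-0.8258, -0.1376, -0.3985] → [-0.8563, 0.1923, 0.3783, 0.0969, -0.7813, 0.6166]
J5: z=[0.0969, -0.7813, 0.6166] o=[-0.8481, 0.0333, 0.0000] → [-0.4396, 0.2447, 0.3792, 0.0969, -0.7813, 0.6166]
V = J·q̇ = [1.2416, 0.0358, -0.7353, -0.4523, 0.2423, -1.8709]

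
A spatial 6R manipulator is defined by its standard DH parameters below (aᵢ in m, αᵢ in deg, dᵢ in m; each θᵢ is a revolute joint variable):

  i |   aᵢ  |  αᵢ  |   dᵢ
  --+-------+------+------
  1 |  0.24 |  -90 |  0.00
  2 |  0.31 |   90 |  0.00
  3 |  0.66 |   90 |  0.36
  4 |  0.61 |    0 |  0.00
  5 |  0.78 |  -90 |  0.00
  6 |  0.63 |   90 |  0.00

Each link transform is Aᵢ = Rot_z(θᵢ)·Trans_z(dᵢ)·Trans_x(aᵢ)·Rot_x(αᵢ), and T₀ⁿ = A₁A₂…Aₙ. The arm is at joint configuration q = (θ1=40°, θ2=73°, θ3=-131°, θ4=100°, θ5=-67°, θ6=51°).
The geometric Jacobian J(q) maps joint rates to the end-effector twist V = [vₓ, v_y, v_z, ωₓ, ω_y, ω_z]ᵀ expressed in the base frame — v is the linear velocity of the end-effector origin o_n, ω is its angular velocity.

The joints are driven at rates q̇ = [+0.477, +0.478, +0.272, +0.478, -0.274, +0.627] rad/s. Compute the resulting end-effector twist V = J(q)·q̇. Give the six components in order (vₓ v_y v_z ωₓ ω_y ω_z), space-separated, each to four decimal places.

0.4252 1.6242 -1.6797 0.0412 1.1697 0.6433

o_n = [2.2368, -0.0604, 0.7851]
J₁: ẑ×o_n = [0.0604, 2.2368, -0.0000], ω = ẑ
J2: z=[-0.6428, 0.7660, 0.0000] o=[0.1839, 0.1543, 0.0000] → [0.6014, 0.5046, -1.4346, -0.6428, 0.7660, 0.0000]
J3: z=[0.7326, 0.6147, 0.2924] o=[0.2533, 0.2125, -0.2965] → [0.7446, -0.2124, -1.4192, 0.7326, 0.6147, 0.2924]
J4: z=[-0.5907, 0.3607, 0.7217] o=[0.7402, -0.0291, 0.2229] → [0.2254, 1.4122, -0.5214, -0.5907, 0.3607, 0.7217]
J5: z=[-0.5907, 0.3607, 0.7217] o=[1.1445, 0.4144, 0.3321] → [0.5061, 1.0560, -0.1135, -0.5907, 0.3607, 0.7217]
J6: z=[0.4302, 0.8976, -0.0965] o=[1.6769, 0.2167, 0.8667] → [-0.1000, -0.0189, -0.6217, 0.4302, 0.8976, -0.0965]
V = J·q̇ = [0.4252, 1.6242, -1.6797, 0.0412, 1.1697, 0.6433]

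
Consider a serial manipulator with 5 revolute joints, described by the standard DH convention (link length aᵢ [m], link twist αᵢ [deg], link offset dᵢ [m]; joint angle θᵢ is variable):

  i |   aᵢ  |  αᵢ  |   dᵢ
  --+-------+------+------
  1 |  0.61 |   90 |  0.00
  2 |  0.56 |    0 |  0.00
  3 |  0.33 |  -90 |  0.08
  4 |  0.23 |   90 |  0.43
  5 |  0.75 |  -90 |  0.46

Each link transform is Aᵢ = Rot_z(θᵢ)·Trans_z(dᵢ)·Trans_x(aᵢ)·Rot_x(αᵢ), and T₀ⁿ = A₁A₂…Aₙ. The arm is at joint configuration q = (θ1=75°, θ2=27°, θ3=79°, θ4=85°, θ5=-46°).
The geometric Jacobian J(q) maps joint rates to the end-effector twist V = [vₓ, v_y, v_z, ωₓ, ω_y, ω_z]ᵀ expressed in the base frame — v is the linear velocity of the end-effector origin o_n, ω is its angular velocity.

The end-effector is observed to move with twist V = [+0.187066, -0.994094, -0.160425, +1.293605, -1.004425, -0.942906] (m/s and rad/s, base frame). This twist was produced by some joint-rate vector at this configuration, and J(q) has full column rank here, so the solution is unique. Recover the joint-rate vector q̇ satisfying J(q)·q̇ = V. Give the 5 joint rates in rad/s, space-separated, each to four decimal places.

-0.8260 0.9600 0.5440 0.6430 0.0630

o_n = [-0.3533, 1.1081, 1.1051]
J₁: ẑ×o_n = [-1.1081, -0.3533, 0.0000], ω = ẑ
J2: z=[0.9659, -0.2588, 0.0000] o=[0.1579, 0.5892, 0.0000] → [-0.2860, -1.0674, 0.3689, 0.9659, -0.2588, 0.0000]
J3: z=[0.9659, -0.2588, 0.0000] o=[0.2870, 1.0712, 0.2542] → [-0.2202, -0.8218, -0.1300, 0.9659, -0.2588, 0.0000]
J4: z=[-0.2488, -0.9285, -0.2756] o=[0.3408, 0.9626, 0.5715] → [-0.4553, 0.3241, -0.6806, -0.2488, -0.9285, -0.2756]
J5: z=[0.0131, -0.2878, 0.9576] o=[0.0110, 0.6173, 0.4722] → [-0.6521, -0.3572, -0.0984, 0.0131, -0.2878, 0.9576]
q̇ = J⁺·V = [-0.8260, 0.9600, 0.5440, 0.6430, 0.0630]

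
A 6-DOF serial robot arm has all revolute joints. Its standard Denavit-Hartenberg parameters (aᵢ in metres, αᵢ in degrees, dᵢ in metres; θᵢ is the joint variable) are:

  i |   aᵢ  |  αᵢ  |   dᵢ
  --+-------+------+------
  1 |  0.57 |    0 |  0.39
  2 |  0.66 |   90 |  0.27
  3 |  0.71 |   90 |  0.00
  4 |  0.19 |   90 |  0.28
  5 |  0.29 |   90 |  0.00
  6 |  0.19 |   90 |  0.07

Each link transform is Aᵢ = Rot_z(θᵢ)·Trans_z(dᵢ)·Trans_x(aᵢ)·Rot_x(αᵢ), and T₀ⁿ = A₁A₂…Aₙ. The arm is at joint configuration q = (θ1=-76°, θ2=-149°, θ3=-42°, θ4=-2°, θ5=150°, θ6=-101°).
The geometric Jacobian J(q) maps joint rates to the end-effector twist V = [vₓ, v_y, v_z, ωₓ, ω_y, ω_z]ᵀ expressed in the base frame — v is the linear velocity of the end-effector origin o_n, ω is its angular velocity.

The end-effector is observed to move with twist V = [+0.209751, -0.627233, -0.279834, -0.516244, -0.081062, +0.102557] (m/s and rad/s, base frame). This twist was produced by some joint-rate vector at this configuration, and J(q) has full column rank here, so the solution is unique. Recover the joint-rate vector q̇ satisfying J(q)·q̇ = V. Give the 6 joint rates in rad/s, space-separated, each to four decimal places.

o_n = [-0.3552, 0.2034, -0.1704]
J₁: ẑ×o_n = [-0.2034, -0.3552, 0.0000], ω = ẑ
J2: z=[0.0000, 0.0000, 1.0000] o=[0.1379, -0.5531, 0.3900] → [-0.7564, -0.4931, 0.0000, 0.0000, 0.0000, 1.0000]
J3: z=[0.7071, 0.7071, 0.0000] o=[-0.3288, -0.0864, 0.6600] → [-0.5872, 0.5872, 0.2236, 0.7071, 0.7071, 0.0000]
J4: z=[0.4731, -0.4731, -0.7431] o=[-0.7019, 0.2867, 0.1849] → [0.1062, -0.0895, 0.1246, 0.4731, -0.4731, -0.7431]
J5: z=[-0.6883, -0.7250, 0.0234] o=[-0.6739, 0.2493, -0.1502] → [0.0157, -0.0064, 0.2627, -0.6883, -0.7250, 0.0234]
J6: z=[0.1348, -0.1595, -0.9779] o=[-0.4672, 0.0550, -0.0900] → [0.1579, -0.0987, 0.0379, 0.1348, -0.1595, -0.9779]
q̇ = J⁺·V = [0.1840, 0.2840, -0.6780, -0.7380, -0.2720, 0.9280]

0.1840 0.2840 -0.6780 -0.7380 -0.2720 0.9280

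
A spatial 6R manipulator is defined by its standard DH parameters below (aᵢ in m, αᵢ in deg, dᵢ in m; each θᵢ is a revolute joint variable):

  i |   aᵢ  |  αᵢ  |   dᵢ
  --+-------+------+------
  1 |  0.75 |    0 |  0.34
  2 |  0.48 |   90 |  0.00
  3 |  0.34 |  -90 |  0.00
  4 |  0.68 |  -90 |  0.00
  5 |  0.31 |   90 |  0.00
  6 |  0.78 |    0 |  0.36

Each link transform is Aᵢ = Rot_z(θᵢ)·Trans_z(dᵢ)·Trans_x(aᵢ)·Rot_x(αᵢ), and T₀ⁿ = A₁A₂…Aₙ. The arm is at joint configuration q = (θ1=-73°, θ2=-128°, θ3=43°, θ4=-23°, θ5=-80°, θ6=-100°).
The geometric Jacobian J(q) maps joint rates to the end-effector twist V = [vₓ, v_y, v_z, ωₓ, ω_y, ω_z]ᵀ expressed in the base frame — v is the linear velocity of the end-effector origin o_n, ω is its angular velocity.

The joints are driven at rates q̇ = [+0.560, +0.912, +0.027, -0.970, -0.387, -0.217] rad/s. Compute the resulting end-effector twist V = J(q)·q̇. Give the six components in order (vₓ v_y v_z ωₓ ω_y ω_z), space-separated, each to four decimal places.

-0.6347 -0.4584 -0.8359 -0.5054 0.6939 0.7661

o_n = [-0.0272, 0.2837, 0.7620]
J₁: ẑ×o_n = [-0.2837, -0.0272, 0.0000], ω = ẑ
J2: z=[0.0000, 0.0000, 1.0000] o=[0.2193, -0.7172, 0.3400] → [-1.0009, -0.2465, 0.0000, 0.0000, 0.0000, 1.0000]
J3: z=[0.3584, 0.9336, 0.0000] o=[-0.2288, -0.5452, 0.3400] → [0.3940, -0.1512, 0.1088, 0.3584, 0.9336, 0.0000]
J4: z=[0.6367, -0.2444, 0.7314] o=[-0.4610, -0.4561, 0.5719] → [-0.5875, 0.1962, 0.5770, 0.6367, -0.2444, 0.7314]
J5: z=[-0.5967, -0.7570, 0.2665] o=[-0.7931, -0.0440, 0.9988] → [0.0919, 0.0628, 0.3843, -0.5967, -0.7570, 0.2665]
J6: z=[0.5916, -0.6393, -0.4912] o=[-0.6251, -0.0860, 1.2558] → [0.4973, -0.0015, 0.6009, 0.5916, -0.6393, -0.4912]
V = J·q̇ = [-0.6347, -0.4584, -0.8359, -0.5054, 0.6939, 0.7661]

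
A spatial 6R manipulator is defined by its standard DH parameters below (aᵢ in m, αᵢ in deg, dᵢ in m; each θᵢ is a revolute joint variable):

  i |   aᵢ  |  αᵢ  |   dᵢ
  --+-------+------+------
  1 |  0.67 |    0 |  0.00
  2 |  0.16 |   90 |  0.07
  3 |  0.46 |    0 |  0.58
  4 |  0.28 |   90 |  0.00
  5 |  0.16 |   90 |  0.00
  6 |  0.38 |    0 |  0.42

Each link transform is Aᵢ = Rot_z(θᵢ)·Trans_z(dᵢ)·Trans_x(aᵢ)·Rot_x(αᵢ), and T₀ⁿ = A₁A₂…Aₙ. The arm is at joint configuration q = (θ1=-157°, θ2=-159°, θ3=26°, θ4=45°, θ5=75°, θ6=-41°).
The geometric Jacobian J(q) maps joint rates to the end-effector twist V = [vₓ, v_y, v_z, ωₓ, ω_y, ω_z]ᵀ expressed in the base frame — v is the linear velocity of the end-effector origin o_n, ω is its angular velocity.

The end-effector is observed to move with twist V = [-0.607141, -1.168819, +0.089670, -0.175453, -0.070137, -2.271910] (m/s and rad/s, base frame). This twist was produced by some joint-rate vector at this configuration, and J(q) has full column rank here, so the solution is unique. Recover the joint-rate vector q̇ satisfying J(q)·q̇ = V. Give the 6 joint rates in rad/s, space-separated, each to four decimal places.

-0.4450 -0.9810 0.2470 -0.5480 0.1100 -0.8870

o_n = [0.4410, -0.4954, 1.1105]
J₁: ẑ×o_n = [0.4954, 0.4410, -0.0000], ω = ẑ
J2: z=[0.0000, 0.0000, 1.0000] o=[-0.6167, -0.2618, 0.0000] → [0.2336, 1.0578, -0.0000, 0.0000, 0.0000, 1.0000]
J3: z=[0.6947, -0.7193, 0.0000] o=[-0.5016, -0.1506, 0.0700] → [-0.7485, -0.7228, 0.4386, 0.6947, -0.7193, 0.0000]
J4: z=[0.6947, -0.7193, 0.0000] o=[0.1987, -0.2807, 0.2717] → [-0.6034, -0.5827, 0.0252, 0.6947, -0.7193, 0.0000]
J5: z=[0.6801, 0.6568, -0.3256] o=[0.2642, -0.2173, 0.5364] → [0.2865, -0.4480, -0.3053, 0.6801, 0.6568, -0.3256]
J6: z=[0.0464, 0.4046, 0.9133] o=[0.3813, -0.3191, 0.5756] → [0.3774, 0.0297, -0.0324, 0.0464, 0.4046, 0.9133]
q̇ = J⁺·V = [-0.4450, -0.9810, 0.2470, -0.5480, 0.1100, -0.8870]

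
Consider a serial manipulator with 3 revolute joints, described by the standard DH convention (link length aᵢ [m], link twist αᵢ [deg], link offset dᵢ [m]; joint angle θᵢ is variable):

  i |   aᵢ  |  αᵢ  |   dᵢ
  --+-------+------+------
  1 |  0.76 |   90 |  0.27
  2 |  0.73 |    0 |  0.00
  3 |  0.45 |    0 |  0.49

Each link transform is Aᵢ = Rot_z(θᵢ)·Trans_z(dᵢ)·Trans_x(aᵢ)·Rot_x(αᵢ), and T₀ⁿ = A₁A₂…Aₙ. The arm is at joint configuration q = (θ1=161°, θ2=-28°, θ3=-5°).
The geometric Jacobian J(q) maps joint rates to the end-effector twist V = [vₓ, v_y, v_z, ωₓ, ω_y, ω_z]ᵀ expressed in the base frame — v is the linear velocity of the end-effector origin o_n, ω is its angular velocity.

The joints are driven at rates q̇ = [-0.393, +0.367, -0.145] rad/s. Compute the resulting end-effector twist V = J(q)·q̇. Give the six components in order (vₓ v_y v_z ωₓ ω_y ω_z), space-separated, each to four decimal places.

0.2397 0.6581 0.3203 0.0723 0.2099 -0.3930

o_n = [-1.5253, 1.0435, -0.3178]
J₁: ẑ×o_n = [-1.0435, -1.5253, 0.0000], ω = ẑ
J2: z=[0.3256, 0.9455, 0.0000] o=[-0.7186, 0.2474, 0.2700] → [-0.5558, 0.1914, 1.0220, 0.3256, 0.9455, 0.0000]
J3: z=[0.3256, 0.9455, 0.0000] o=[-1.3280, 0.4573, -0.0727] → [-0.2317, 0.0798, 0.3774, 0.3256, 0.9455, 0.0000]
V = J·q̇ = [0.2397, 0.6581, 0.3203, 0.0723, 0.2099, -0.3930]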